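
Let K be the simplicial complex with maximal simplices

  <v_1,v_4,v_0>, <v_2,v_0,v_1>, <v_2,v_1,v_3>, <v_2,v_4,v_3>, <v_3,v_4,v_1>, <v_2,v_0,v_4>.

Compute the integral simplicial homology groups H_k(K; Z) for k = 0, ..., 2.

H_0 = Z,  H_1 = 0,  H_2 = Z.

Fix the vertex order v_0 < v_1 < v_2 < v_3 < v_4 and write every simplex with vertices in increasing order. Then dim K = 2 and the simplices of K are:

  0-simplices (5): [v_0], [v_1], [v_2], [v_3], [v_4]
  1-simplices (9): [v_0,v_1], [v_0,v_2], [v_0,v_4], [v_1,v_2], [v_1,v_3], [v_1,v_4], [v_2,v_3], [v_2,v_4], [v_3,v_4]
  2-simplices (6): [v_0,v_1,v_2], [v_0,v_1,v_4], [v_0,v_2,v_4], [v_1,v_2,v_3], [v_1,v_3,v_4], [v_2,v_3,v_4]

Hence C_0 ≅ Z^5, C_1 ≅ Z^9, C_2 ≅ Z^6.

∂_1: C_1 → C_0 sends each edge [p,q] (with p < q) to q − p. For instance
  ∂[v_2,v_4] = [v_4] − [v_2].
The resulting 5×9 matrix has rank 4, and its Smith normal form has invariant factors (1,1,1,1).

Boundary ∂_2: C_2 → C_1 maps a triangle to the signed sum of its edges. For instance
  ∂[v_0,v_1,v_4] = [v_1,v_4] − [v_0,v_4] + [v_0,v_1],
  ∂[v_0,v_1,v_2] = [v_1,v_2] − [v_0,v_2] + [v_0,v_1].
This gives a 9×6 integer matrix of rank 5; reducing to Smith normal form yields diagonal entries (1,1,1,1,1).

From H_k ≅ ker(∂_k) / im(∂_{k+1}) we obtain:

  H_0: rank C_0 − rank ∂_1 = 5 − 4 = 1, and the invariant factors of ∂_1 are all 1, so H_0 ≅ Z.
  H_1: rank ker ∂_1 − rank ∂_2 = (9 − 4) − 5 = 0, and the invariant factors of ∂_2 are all 1, so H_1 ≅ 0.
  H_2: rank ker ∂_2 − rank ∂_3 = (6 − 5) − 0 = 1, and there is no ∂_3, so H_2 ≅ Z.

As a check, the Euler characteristic is 5 − 9 + 6 = 2, which agrees with 1 − 0 + 1 = 2.
(K is a triangulation of the 2-sphere S^2.)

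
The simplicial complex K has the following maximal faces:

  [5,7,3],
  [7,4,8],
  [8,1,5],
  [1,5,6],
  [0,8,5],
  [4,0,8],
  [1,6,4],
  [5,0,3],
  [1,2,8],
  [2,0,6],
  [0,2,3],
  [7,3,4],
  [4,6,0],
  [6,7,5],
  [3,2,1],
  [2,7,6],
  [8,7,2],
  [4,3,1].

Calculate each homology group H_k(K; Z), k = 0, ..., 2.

H_0 ≅ Z,  H_1 ≅ Z^2,  H_2 ≅ Z.

Order the vertices as 0 < 1 < 2 < 3 < 4 < 5 < 6 < 7 < 8. Listing each simplex with vertices in this order, K has dimension 2 with simplices:

  0-simplices (9): [0], [1], [2], [3], [4], [5], [6], [7], [8]
  1-simplices (27): (27 of them)
  2-simplices (18): [0,2,3], [0,2,6], [0,3,5], [0,4,6], [0,4,8], [0,5,8], [1,2,3], [1,2,8], [1,3,4], [1,4,6], [1,5,6], [1,5,8], [2,6,7], [2,7,8], [3,4,7], [3,5,7], [4,7,8], [5,6,7]

Hence C_0 ≅ Z^9, C_1 ≅ Z^27, C_2 ≅ Z^18.

∂_1: C_1 → C_0 is given by ∂[p,q] = [q] − [p]. For instance
  ∂[2,6] = [6] − [2].
The resulting 9×27 matrix has rank 8, and its Smith normal form has invariant factors (1,1,1,1,1,1,1,1).

The boundary map ∂_2: C_2 → C_1 sends each 2-simplex [p,q,r] to [q,r] − [p,r] + [p,q]. For instance
  ∂[0,2,3] = [2,3] − [0,3] + [0,2],
  ∂[1,3,4] = [3,4] − [1,4] + [1,3].
This gives a 27×18 integer matrix of rank 17; reducing to Smith normal form yields diagonal entries (1,1,1,1,1,1,1,1,1,1,1,1,1,1,1,1,1).

From H_k ≅ ker(∂_k) / im(∂_{k+1}) we obtain:

  H_0: rank C_0 − rank ∂_1 = 9 − 8 = 1, and the invariant factors of ∂_1 are all 1, so H_0 = Z.
  H_1: rank ker ∂_1 − rank ∂_2 = (27 − 8) − 17 = 2, and the invariant factors of ∂_2 are all 1, so H_1 = Z^2.
  H_2: rank ker ∂_2 − rank ∂_3 = (18 − 17) − 0 = 1, and there is no ∂_3, so H_2 = Z.

(K is a triangulation of the torus T^2.)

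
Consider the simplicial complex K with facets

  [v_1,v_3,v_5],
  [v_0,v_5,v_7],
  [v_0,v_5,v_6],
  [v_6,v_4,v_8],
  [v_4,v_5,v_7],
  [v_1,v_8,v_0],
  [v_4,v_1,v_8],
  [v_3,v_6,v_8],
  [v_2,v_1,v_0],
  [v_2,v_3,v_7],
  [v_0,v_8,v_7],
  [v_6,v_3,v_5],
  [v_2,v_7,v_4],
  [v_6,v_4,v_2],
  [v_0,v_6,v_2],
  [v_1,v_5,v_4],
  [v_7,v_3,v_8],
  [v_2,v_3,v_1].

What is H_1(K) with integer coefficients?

Order the vertices as v_0 < v_1 < v_2 < v_3 < v_4 < v_5 < v_6 < v_7 < v_8. Listing each simplex with vertices in this order, K has dimension 2 with simplices:

  0-simplices (9): [v_0], [v_1], [v_2], [v_3], [v_4], [v_5], [v_6], [v_7], [v_8]
  1-simplices (27): (27 of them)
  2-simplices (18): (18 of them)

Hence C_0 ≅ Z^9, C_1 ≅ Z^27, C_2 ≅ Z^18.

Boundary ∂_1: C_1 → C_0 maps an edge to its endpoints' difference, ∂[p,q] = q − p. For instance
  ∂[v_0,v_5] = [v_5] − [v_0].
This gives a 9×27 integer matrix of rank 8; reducing to Smith normal form yields diagonal entries (1,1,1,1,1,1,1,1).

∂_2: C_2 → C_1 acts by ∂[p,q,r] = [q,r] − [p,r] + [p,q]. For instance
  ∂[v_1,v_4,v_8] = [v_4,v_8] − [v_1,v_8] + [v_1,v_4],
  ∂[v_2,v_3,v_7] = [v_3,v_7] − [v_2,v_7] + [v_2,v_3].
The 27×18 boundary matrix has rank 17 and Smith normal form diag(1,1,1,1,1,1,1,1,1,1,1,1,1,1,1,1,1).

Now H_k = ker ∂_k / im ∂_{k+1}, so:

  H_1: rank ker ∂_1 − rank ∂_2 = (27 − 8) − 17 = 2, and the invariant factors of ∂_2 are all 1, so H_1 ≅ Z^2.

H_1 = Z^2.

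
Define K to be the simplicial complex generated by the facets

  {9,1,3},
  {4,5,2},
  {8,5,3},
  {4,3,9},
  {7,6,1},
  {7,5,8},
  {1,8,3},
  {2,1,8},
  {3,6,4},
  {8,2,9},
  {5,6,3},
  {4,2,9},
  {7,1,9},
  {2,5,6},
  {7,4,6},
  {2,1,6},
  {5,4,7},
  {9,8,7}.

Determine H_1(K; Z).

Take the total order 1 < 2 < 3 < 4 < 5 < 6 < 7 < 8 < 9 on the vertex set. Then K (dimension 2) consists of the simplices:

  0-simplices (9): [1], [2], [3], [4], [5], [6], [7], [8], [9]
  1-simplices (27): (27 of them)
  2-simplices (18): [1,2,6], [1,2,8], [1,3,8], [1,3,9], [1,6,7], [1,7,9], [2,4,5], [2,4,9], [2,5,6], [2,8,9], [3,4,6], [3,4,9], [3,5,6], [3,5,8], [4,5,7], [4,6,7], [5,7,8], [7,8,9]

so the chain groups are C_0 ≅ Z^9, C_1 ≅ Z^27, C_2 ≅ Z^18.

The boundary map ∂_1: C_1 → C_0 is given by ∂[p,q] = [q] − [p].
The 9×27 boundary matrix has rank 8 and Smith normal form diag(1,1,1,1,1,1,1,1).

∂_2: C_2 → C_1 sends each 2-simplex [p,q,r] to [q,r] − [p,r] + [p,q]. For instance
  ∂[1,3,8] = [3,8] − [1,8] + [1,3],
  ∂[3,4,6] = [4,6] − [3,6] + [3,4].
The resulting 27×18 matrix has rank 18, and its Smith normal form has invariant factors (1,1,1,1,1,1,1,1,1,1,1,1,1,1,1,1,1,2).

From H_k ≅ ker(∂_k) / im(∂_{k+1}) we obtain:

  H_1: rank ker ∂_1 − rank ∂_2 = (27 − 8) − 18 = 1, and ∂_2 has invariant factor 2 > 1, so H_1 = Z ⊕ Z/2Z.

H_1 = Z ⊕ Z/2Z.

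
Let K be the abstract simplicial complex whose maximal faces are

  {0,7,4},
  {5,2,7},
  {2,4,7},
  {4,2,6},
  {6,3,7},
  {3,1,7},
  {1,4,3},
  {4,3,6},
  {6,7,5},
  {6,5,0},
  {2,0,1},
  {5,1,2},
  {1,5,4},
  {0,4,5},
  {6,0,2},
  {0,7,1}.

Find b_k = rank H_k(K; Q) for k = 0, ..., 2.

Order the vertices as 0 < 1 < 2 < 3 < 4 < 5 < 6 < 7. Listing each simplex with vertices in this order, K has dimension 2 with simplices:

  0-simplices (8): [0], [1], [2], [3], [4], [5], [6], [7]
  1-simplices (24): (24 of them)
  2-simplices (16): [0,1,2], [0,1,7], [0,2,6], [0,4,5], [0,4,7], [0,5,6], [1,2,5], [1,3,4], [1,3,7], [1,4,5], [2,4,6], [2,4,7], [2,5,7], [3,4,6], [3,6,7], [5,6,7]

Hence C_0 ≅ Z^8, C_1 ≅ Z^24, C_2 ≅ Z^16.

The boundary map ∂_1: C_1 → C_0 sends each edge [p,q] (with p < q) to q − p. For instance
  ∂[3,4] = [4] − [3].
This gives a 8×24 integer matrix of rank 7; reducing to Smith normal form yields diagonal entries (1,1,1,1,1,1,1).

∂_2: C_2 → C_1 acts by ∂[p,q,r] = [q,r] − [p,r] + [p,q]. For instance
  ∂[0,4,7] = [4,7] − [0,7] + [0,4],
  ∂[1,3,4] = [3,4] − [1,4] + [1,3].
The resulting 24×16 matrix has rank 15, and its Smith normal form has invariant factors (1,1,1,1,1,1,1,1,1,1,1,1,1,1,1).

Computing H_k = (kernel of ∂_k) / (image of ∂_{k+1}):

  H_0: rank C_0 − rank ∂_1 = 8 − 7 = 1, and the invariant factors of ∂_1 are all 1, so H_0 ≅ Z.
  H_1: rank ker ∂_1 − rank ∂_2 = (24 − 7) − 15 = 2, and the invariant factors of ∂_2 are all 1, so H_1 ≅ Z^2.
  H_2: rank ker ∂_2 − rank ∂_3 = (16 − 15) − 0 = 1, and there is no ∂_3, so H_2 ≅ Z.

Hence the Betti numbers are b_0 = 1, b_1 = 2, b_2 = 1.

b_0 = 1, b_1 = 2, b_2 = 1.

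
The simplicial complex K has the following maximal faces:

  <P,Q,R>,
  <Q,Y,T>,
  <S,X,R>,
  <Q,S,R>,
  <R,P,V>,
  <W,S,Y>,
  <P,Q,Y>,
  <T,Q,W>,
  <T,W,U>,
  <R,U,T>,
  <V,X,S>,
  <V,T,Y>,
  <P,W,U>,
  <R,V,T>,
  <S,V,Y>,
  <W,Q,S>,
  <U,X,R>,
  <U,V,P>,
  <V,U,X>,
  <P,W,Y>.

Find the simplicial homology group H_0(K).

H_0 ≅ Z.

We work with the vertex ordering P < Q < R < S < T < U < V < W < X < Y. The simplices of K, each written with vertices in increasing order, are:

  0-simplices (10): P, Q, R, S, T, U, V, W, X, Y
  1-simplices (30): PQ, PR, PU, PV, PW, PY, QR, QS, QT, QW, QY, RS, RT, RU, RV, RX, SV, SW, SX, SY, TU, TV, TW, TY, UV, UW, UX, VX, VY, WY
  2-simplices (20): PQR, PQY, PRV, PUV, PUW, PWY, QRS, QSW, QTW, QTY, RSX, RTU, RTV, RUX, SVX, SVY, SWY, TUW, TVY, UVX

Hence C_0 ≅ Z^10, C_1 ≅ Z^30, C_2 ≅ Z^20.

∂_1: C_1 → C_0 sends each edge [p,q] (with p < q) to q − p.
This gives a 10×30 integer matrix of rank 9; reducing to Smith normal form yields diagonal entries (1,1,1,1,1,1,1,1,1).

∂_2: C_2 → C_1 acts by ∂[p,q,r] = [q,r] − [p,r] + [p,q]. For instance
  ∂QSW = SW − QW + QS,
  ∂RTU = TU − RU + RT.
The resulting 30×20 matrix has rank 20, and its Smith normal form has invariant factors (1,1,1,1,1,1,1,1,1,1,1,1,1,1,1,1,1,1,1,2).

Computing H_k = (kernel of ∂_k) / (image of ∂_{k+1}):

  H_0: rank C_0 − rank ∂_1 = 10 − 9 = 1, and the invariant factors of ∂_1 are all 1, so H_0 = Z.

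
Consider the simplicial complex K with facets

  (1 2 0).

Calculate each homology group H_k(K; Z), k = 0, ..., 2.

H_0 = Z,  H_1 = 0,  H_2 = 0.

We work with the vertex ordering 0 < 1 < 2. The simplices of K, each written with vertices in increasing order, are:

  0-simplices (3): [0], [1], [2]
  1-simplices (3): [0,1], [0,2], [1,2]
  2-simplices (1): [0,1,2]

giving chain groups C_0 ≅ Z^3, C_1 ≅ Z^3, C_2 ≅ Z^1.

∂_1: C_1 → C_0 is given by ∂[p,q] = [q] − [p].
This gives a 3×3 integer matrix of rank 2; reducing to Smith normal form yields diagonal entries (1,1).

The boundary map ∂_2: C_2 → C_1 maps a triangle to the signed sum of its edges. For instance
  ∂[0,1,2] = [1,2] − [0,2] + [0,1].
As a 3×1 matrix over Z this has rank 1, with invariant factors (1).

Computing H_k = (kernel of ∂_k) / (image of ∂_{k+1}):

  H_0: rank C_0 − rank ∂_1 = 3 − 2 = 1, and the invariant factors of ∂_1 are all 1, so H_0 = Z.
  H_1: rank ker ∂_1 − rank ∂_2 = (3 − 2) − 1 = 0, and the invariant factors of ∂_2 are all 1, so H_1 = 0.
  H_2: rank ker ∂_2 − rank ∂_3 = (1 − 1) − 0 = 0, and there is no ∂_3, so H_2 = 0.

(K is a triangulation of the 2-simplex.)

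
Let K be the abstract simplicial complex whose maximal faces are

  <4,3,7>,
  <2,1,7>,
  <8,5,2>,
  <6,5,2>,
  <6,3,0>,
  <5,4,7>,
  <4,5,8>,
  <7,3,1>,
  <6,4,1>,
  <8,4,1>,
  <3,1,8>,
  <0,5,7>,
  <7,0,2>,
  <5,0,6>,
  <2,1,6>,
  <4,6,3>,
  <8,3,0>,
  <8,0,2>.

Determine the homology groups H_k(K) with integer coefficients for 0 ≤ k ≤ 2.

Take the total order 0 < 1 < 2 < 3 < 4 < 5 < 6 < 7 < 8 on the vertex set. Then K (dimension 2) consists of the simplices:

  0-simplices (9): [0], [1], [2], [3], [4], [5], [6], [7], [8]
  1-simplices (27): (27 of them)
  2-simplices (18): [0,2,7], [0,2,8], [0,3,6], [0,3,8], [0,5,6], [0,5,7], [1,2,6], [1,2,7], [1,3,7], [1,3,8], [1,4,6], [1,4,8], [2,5,6], [2,5,8], [3,4,6], [3,4,7], [4,5,7], [4,5,8]

Hence C_0 ≅ Z^9, C_1 ≅ Z^27, C_2 ≅ Z^18.

The boundary map ∂_1: C_1 → C_0 is given by ∂[p,q] = [q] − [p]. For instance
  ∂[1,7] = [7] − [1].
The 9×27 boundary matrix has rank 8 and Smith normal form diag(1,1,1,1,1,1,1,1).

∂_2: C_2 → C_1 sends each 2-simplex [p,q,r] to [q,r] − [p,r] + [p,q]. For instance
  ∂[0,3,8] = [3,8] − [0,8] + [0,3],
  ∂[3,4,7] = [4,7] − [3,7] + [3,4].
As a 27×18 matrix over Z this has rank 18, with invariant factors (1,1,1,1,1,1,1,1,1,1,1,1,1,1,1,1,1,2).

From H_k ≅ ker(∂_k) / im(∂_{k+1}) we obtain:

  H_0: rank C_0 − rank ∂_1 = 9 − 8 = 1, and the invariant factors of ∂_1 are all 1, so H_0 ≅ Z.
  H_1: rank ker ∂_1 − rank ∂_2 = (27 − 8) − 18 = 1, and ∂_2 has invariant factor 2 > 1, so H_1 ≅ Z ⊕ Z/2.
  H_2: rank ker ∂_2 − rank ∂_3 = (18 − 18) − 0 = 0, and there is no ∂_3, so H_2 ≅ 0.

As a check, the Euler characteristic is 9 − 27 + 18 = 0, which agrees with 1 − 1 + 0 = 0.
(K is a triangulation of the Klein bottle.)

H_0 = Z,  H_1 = Z ⊕ Z/2,  H_2 = 0.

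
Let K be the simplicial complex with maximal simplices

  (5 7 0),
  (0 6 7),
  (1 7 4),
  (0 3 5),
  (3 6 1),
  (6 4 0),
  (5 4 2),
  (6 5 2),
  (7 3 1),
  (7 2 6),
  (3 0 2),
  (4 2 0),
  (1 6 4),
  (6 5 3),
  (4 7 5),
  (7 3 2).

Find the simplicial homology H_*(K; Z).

Fix the vertex order 0 < 1 < 2 < 3 < 4 < 5 < 6 < 7 and write every simplex with vertices in increasing order. Then dim K = 2 and the simplices of K are:

  0-simplices (8): [0], [1], [2], [3], [4], [5], [6], [7]
  1-simplices (24): (24 of them)
  2-simplices (16): [0,2,3], [0,2,4], [0,3,5], [0,4,6], [0,5,7], [0,6,7], [1,3,6], [1,3,7], [1,4,6], [1,4,7], [2,3,7], [2,4,5], [2,5,6], [2,6,7], [3,5,6], [4,5,7]

so the chain groups are C_0 ≅ Z^8, C_1 ≅ Z^24, C_2 ≅ Z^16.

∂_1: C_1 → C_0 maps an edge to its endpoints' difference, ∂[p,q] = q − p. For instance
  ∂[0,7] = [7] − [0].
The resulting 8×24 matrix has rank 7, and its Smith normal form has invariant factors (1,1,1,1,1,1,1).

Boundary ∂_2: C_2 → C_1 acts by ∂[p,q,r] = [q,r] − [p,r] + [p,q]. For instance
  ∂[2,4,5] = [4,5] − [2,5] + [2,4],
  ∂[0,5,7] = [5,7] − [0,7] + [0,5].
This gives a 24×16 integer matrix of rank 15; reducing to Smith normal form yields diagonal entries (1,1,1,1,1,1,1,1,1,1,1,1,1,1,1).

Computing H_k = (kernel of ∂_k) / (image of ∂_{k+1}):

  H_0: rank C_0 − rank ∂_1 = 8 − 7 = 1, and the invariant factors of ∂_1 are all 1, so H_0 = Z.
  H_1: rank ker ∂_1 − rank ∂_2 = (24 − 7) − 15 = 2, and the invariant factors of ∂_2 are all 1, so H_1 = Z^2.
  H_2: rank ker ∂_2 − rank ∂_3 = (16 − 15) − 0 = 1, and there is no ∂_3, so H_2 = Z.

As a check, the Euler characteristic is 8 − 24 + 16 = 0, which agrees with 1 − 2 + 1 = 0.
(K is a triangulation of the torus T^2.)

H_0 ≅ Z,  H_1 ≅ Z^2,  H_2 ≅ Z.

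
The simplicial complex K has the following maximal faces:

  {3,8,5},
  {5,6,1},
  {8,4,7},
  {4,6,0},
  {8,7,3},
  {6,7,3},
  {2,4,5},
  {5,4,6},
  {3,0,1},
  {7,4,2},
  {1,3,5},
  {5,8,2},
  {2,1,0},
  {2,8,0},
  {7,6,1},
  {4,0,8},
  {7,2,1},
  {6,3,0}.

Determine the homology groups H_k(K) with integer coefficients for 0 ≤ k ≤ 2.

H_0 = Z,  H_1 = Z ⊕ Z_2,  H_2 = 0.

K has 9 vertices, 27 edges, 18 triangles.
rank ∂_0 = 0, rank ∂_1 = 8 ⇒ b_0 = 9 − 0 − 8 = 1; all invariant factors of ∂_1 are 1 so no torsion. So H_0 = Z.
rank ∂_1 = 8, rank ∂_2 = 18 ⇒ b_1 = 27 − 8 − 18 = 1; ∂_2 has invariant factor(s) [2] giving torsion. So H_1 = Z ⊕ Z_2.
rank ∂_2 = 18, rank ∂_3 = 0 ⇒ b_2 = 18 − 18 − 0 = 0. So H_2 = 0.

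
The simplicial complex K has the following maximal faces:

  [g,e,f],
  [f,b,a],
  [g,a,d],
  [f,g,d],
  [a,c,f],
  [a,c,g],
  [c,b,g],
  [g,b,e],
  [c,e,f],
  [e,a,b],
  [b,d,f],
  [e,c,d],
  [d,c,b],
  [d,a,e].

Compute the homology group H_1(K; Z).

K has 7 vertices, 21 edges, 14 triangles.
rank ∂_1 = 6, rank ∂_2 = 13 ⇒ b_1 = 21 − 6 − 13 = 2; all invariant factors of ∂_2 are 1 so no torsion. So H_1 ≅ Z^2.

H_1 = Z^2.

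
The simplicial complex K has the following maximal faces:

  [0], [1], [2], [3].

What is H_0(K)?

H_0 = Z^4.

K has 4 vertices.
rank ∂_0 = 0, rank ∂_1 = 0 ⇒ b_0 = 4 − 0 − 0 = 4. So H_0 = Z^4.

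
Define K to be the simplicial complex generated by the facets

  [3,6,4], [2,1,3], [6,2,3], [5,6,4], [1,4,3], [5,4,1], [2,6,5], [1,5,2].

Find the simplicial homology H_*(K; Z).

H_0 ≅ Z,  H_1 = 0,  H_2 ≅ Z.

We work with the vertex ordering 1 < 2 < 3 < 4 < 5 < 6. The simplices of K, each written with vertices in increasing order, are:

  0-simplices (6): [1], [2], [3], [4], [5], [6]
  1-simplices (12): [1,2], [1,3], [1,4], [1,5], [2,3], [2,5], [2,6], [3,4], [3,6], [4,5], [4,6], [5,6]
  2-simplices (8): [1,2,3], [1,2,5], [1,3,4], [1,4,5], [2,3,6], [2,5,6], [3,4,6], [4,5,6]

giving chain groups C_0 ≅ Z^6, C_1 ≅ Z^12, C_2 ≅ Z^8.

Boundary ∂_1: C_1 → C_0 is given by ∂[p,q] = [q] − [p]. For instance
  ∂[3,4] = [4] − [3].
The 6×12 boundary matrix has rank 5 and Smith normal form diag(1,1,1,1,1).

Boundary ∂_2: C_2 → C_1 maps a triangle to the signed sum of its edges. For instance
  ∂[4,5,6] = [5,6] − [4,6] + [4,5],
  ∂[1,2,5] = [2,5] − [1,5] + [1,2].
As a 12×8 matrix over Z this has rank 7, with invariant factors (1,1,1,1,1,1,1).

Now H_k = ker ∂_k / im ∂_{k+1}, so:

  H_0: rank C_0 − rank ∂_1 = 6 − 5 = 1, and the invariant factors of ∂_1 are all 1, so H_0 = Z.
  H_1: rank ker ∂_1 − rank ∂_2 = (12 − 5) − 7 = 0, and the invariant factors of ∂_2 are all 1, so H_1 = 0.
  H_2: rank ker ∂_2 − rank ∂_3 = (8 − 7) − 0 = 1, and there is no ∂_3, so H_2 = Z.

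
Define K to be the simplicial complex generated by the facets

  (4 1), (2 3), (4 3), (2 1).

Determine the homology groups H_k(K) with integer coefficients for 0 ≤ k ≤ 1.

Fix the vertex order 1 < 2 < 3 < 4 and write every simplex with vertices in increasing order. Then dim K = 1 and the simplices of K are:

  0-simplices (4): [1], [2], [3], [4]
  1-simplices (4): [1,2], [1,4], [2,3], [3,4]

so the chain groups are C_0 ≅ Z^4, C_1 ≅ Z^4.

∂_1: C_1 → C_0 sends each edge [p,q] (with p < q) to q − p. For instance
  ∂[3,4] = [4] − [3].
The resulting 4×4 matrix has rank 3, and its Smith normal form has invariant factors (1,1,1).

Computing H_k = (kernel of ∂_k) / (image of ∂_{k+1}):

  H_0: rank C_0 − rank ∂_1 = 4 − 3 = 1, and the invariant factors of ∂_1 are all 1, so H_0 ≅ Z.
  H_1: rank ker ∂_1 − rank ∂_2 = (4 − 3) − 0 = 1, and there is no ∂_2, so H_1 ≅ Z.

H_0 = Z,  H_1 = Z.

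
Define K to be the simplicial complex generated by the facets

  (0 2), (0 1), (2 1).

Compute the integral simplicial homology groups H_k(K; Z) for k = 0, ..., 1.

H_0 = Z,  H_1 = Z.

Fix the vertex order 0 < 1 < 2 and write every simplex with vertices in increasing order. Then dim K = 1 and the simplices of K are:

  0-simplices (3): [0], [1], [2]
  1-simplices (3): [0,1], [0,2], [1,2]

Hence C_0 ≅ Z^3, C_1 ≅ Z^3.

∂_1: C_1 → C_0 maps an edge to its endpoints' difference, ∂[p,q] = q − p. For instance
  ∂[1,2] = [2] − [1].
The 3×3 boundary matrix has rank 2 and Smith normal form diag(1,1).

Computing H_k = (kernel of ∂_k) / (image of ∂_{k+1}):

  H_0: rank C_0 − rank ∂_1 = 3 − 2 = 1, and the invariant factors of ∂_1 are all 1, so H_0 = Z.
  H_1: rank ker ∂_1 − rank ∂_2 = (3 − 2) − 0 = 1, and there is no ∂_2, so H_1 = Z.

As a check, the Euler characteristic is 3 − 3 = 0, which agrees with 1 − 1 = 0.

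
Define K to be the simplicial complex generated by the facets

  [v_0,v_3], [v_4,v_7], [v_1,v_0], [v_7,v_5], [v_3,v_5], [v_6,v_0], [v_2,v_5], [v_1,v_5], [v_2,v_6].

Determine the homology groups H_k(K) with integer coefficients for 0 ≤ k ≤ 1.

H_0 = Z,  H_1 = Z^2.

K has 8 vertices, 9 edges.
rank ∂_0 = 0, rank ∂_1 = 7 ⇒ b_0 = 8 − 0 − 7 = 1; all invariant factors of ∂_1 are 1 so no torsion. So H_0 ≅ Z.
rank ∂_1 = 7, rank ∂_2 = 0 ⇒ b_1 = 9 − 7 − 0 = 2. So H_1 ≅ Z^2.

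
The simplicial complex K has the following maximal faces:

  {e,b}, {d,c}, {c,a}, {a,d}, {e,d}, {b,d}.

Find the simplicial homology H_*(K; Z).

H_0 ≅ Z,  H_1 ≅ Z^2.

Order the vertices as a < b < c < d < e. Listing each simplex with vertices in this order, K has dimension 1 with simplices:

  0-simplices (5): a, b, c, d, e
  1-simplices (6): ac, ad, bd, be, cd, de

Hence C_0 ≅ Z^5, C_1 ≅ Z^6.

∂_1: C_1 → C_0 sends each edge [p,q] (with p < q) to q − p. For instance
  ∂be = e − b.
The 5×6 boundary matrix has rank 4 and Smith normal form diag(1,1,1,1).

Now H_k = ker ∂_k / im ∂_{k+1}, so:

  H_0: rank C_0 − rank ∂_1 = 5 − 4 = 1, and the invariant factors of ∂_1 are all 1, so H_0 ≅ Z.
  H_1: rank ker ∂_1 − rank ∂_2 = (6 − 4) − 0 = 2, and there is no ∂_2, so H_1 ≅ Z^2.

As a check, the Euler characteristic is 5 − 6 = -1, which agrees with 1 − 2 = -1.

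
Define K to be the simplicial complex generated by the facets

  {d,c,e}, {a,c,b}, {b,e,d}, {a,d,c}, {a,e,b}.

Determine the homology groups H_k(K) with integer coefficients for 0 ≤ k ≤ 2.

Order the vertices as a < b < c < d < e. Listing each simplex with vertices in this order, K has dimension 2 with simplices:

  0-simplices (5): a, b, c, d, e
  1-simplices (10): ab, ac, ad, ae, bc, bd, be, cd, ce, de
  2-simplices (5): abc, abe, acd, bde, cde

Hence C_0 ≅ Z^5, C_1 ≅ Z^10, C_2 ≅ Z^5.

The boundary map ∂_1: C_1 → C_0 sends each edge [p,q] (with p < q) to q − p.
This gives a 5×10 integer matrix of rank 4; reducing to Smith normal form yields diagonal entries (1,1,1,1).

The boundary map ∂_2: C_2 → C_1 sends each 2-simplex [p,q,r] to [q,r] − [p,r] + [p,q]. For instance
  ∂bde = de − be + bd,
  ∂cde = de − ce + cd.
The 10×5 boundary matrix has rank 5 and Smith normal form diag(1,1,1,1,1).

From H_k ≅ ker(∂_k) / im(∂_{k+1}) we obtain:

  H_0: rank C_0 − rank ∂_1 = 5 − 4 = 1, and the invariant factors of ∂_1 are all 1, so H_0 = Z.
  H_1: rank ker ∂_1 − rank ∂_2 = (10 − 4) − 5 = 1, and the invariant factors of ∂_2 are all 1, so H_1 = Z.
  H_2: rank ker ∂_2 − rank ∂_3 = (5 − 5) − 0 = 0, and there is no ∂_3, so H_2 = 0.

(K is a triangulation of the Möbius band.)

H_0 = Z,  H_1 = Z,  H_2 = 0.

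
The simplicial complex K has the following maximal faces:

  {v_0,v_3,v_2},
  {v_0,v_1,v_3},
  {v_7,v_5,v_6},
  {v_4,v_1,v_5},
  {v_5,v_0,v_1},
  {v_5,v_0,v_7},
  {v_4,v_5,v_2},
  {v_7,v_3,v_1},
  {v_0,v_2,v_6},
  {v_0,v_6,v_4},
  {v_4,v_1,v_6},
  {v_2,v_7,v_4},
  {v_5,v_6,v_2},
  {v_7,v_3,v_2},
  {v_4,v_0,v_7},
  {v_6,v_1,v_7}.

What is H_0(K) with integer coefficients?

Take the total order v_0 < v_1 < v_2 < v_3 < v_4 < v_5 < v_6 < v_7 on the vertex set. Then K (dimension 2) consists of the simplices:

  0-simplices (8): [v_0], [v_1], [v_2], [v_3], [v_4], [v_5], [v_6], [v_7]
  1-simplices (24): (24 of them)
  2-simplices (16): (16 of them)

so the chain groups are C_0 ≅ Z^8, C_1 ≅ Z^24, C_2 ≅ Z^16.

Boundary ∂_1: C_1 → C_0 sends each edge [p,q] (with p < q) to q − p. For instance
  ∂[v_0,v_4] = [v_4] − [v_0].
The resulting 8×24 matrix has rank 7, and its Smith normal form has invariant factors (1,1,1,1,1,1,1).

∂_2: C_2 → C_1 acts by ∂[p,q,r] = [q,r] − [p,r] + [p,q]. For instance
  ∂[v_1,v_6,v_7] = [v_6,v_7] − [v_1,v_7] + [v_1,v_6],
  ∂[v_0,v_2,v_3] = [v_2,v_3] − [v_0,v_3] + [v_0,v_2].
The 24×16 boundary matrix has rank 15 and Smith normal form diag(1,1,1,1,1,1,1,1,1,1,1,1,1,1,1).

Reading off H_k = ker ∂_k / im ∂_{k+1}:

  H_0: rank C_0 − rank ∂_1 = 8 − 7 = 1, and the invariant factors of ∂_1 are all 1, so H_0 = Z.

H_0 = Z.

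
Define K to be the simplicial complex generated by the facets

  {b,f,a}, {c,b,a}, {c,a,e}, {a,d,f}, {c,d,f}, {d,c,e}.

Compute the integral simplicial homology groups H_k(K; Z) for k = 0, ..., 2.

H_0 ≅ Z,  H_1 ≅ Z,  H_2 = 0.

Order the vertices as a < b < c < d < e < f. Listing each simplex with vertices in this order, K has dimension 2 with simplices:

  0-simplices (6): a, b, c, d, e, f
  1-simplices (12): ab, ac, ad, ae, af, bc, bf, cd, ce, cf, de, df
  2-simplices (6): abc, abf, ace, adf, cde, cdf

giving chain groups C_0 ≅ Z^6, C_1 ≅ Z^12, C_2 ≅ Z^6.

The boundary map ∂_1: C_1 → C_0 sends each edge [p,q] (with p < q) to q − p.
This gives a 6×12 integer matrix of rank 5; reducing to Smith normal form yields diagonal entries (1,1,1,1,1).

Boundary ∂_2: C_2 → C_1 acts by ∂[p,q,r] = [q,r] − [p,r] + [p,q]. For instance
  ∂abf = bf − af + ab,
  ∂ace = ce − ae + ac.
This gives a 12×6 integer matrix of rank 6; reducing to Smith normal form yields diagonal entries (1,1,1,1,1,1).

Now H_k = ker ∂_k / im ∂_{k+1}, so:

  H_0: rank C_0 − rank ∂_1 = 6 − 5 = 1, and the invariant factors of ∂_1 are all 1, so H_0 = Z.
  H_1: rank ker ∂_1 − rank ∂_2 = (12 − 5) − 6 = 1, and the invariant factors of ∂_2 are all 1, so H_1 = Z.
  H_2: rank ker ∂_2 − rank ∂_3 = (6 − 6) − 0 = 0, and there is no ∂_3, so H_2 = 0.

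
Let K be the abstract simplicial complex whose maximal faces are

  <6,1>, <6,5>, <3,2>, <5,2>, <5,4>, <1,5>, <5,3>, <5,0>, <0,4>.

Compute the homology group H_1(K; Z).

Fix the vertex order 0 < 1 < 2 < 3 < 4 < 5 < 6 and write every simplex with vertices in increasing order. Then dim K = 1 and the simplices of K are:

  0-simplices (7): [0], [1], [2], [3], [4], [5], [6]
  1-simplices (9): [0,4], [0,5], [1,5], [1,6], [2,3], [2,5], [3,5], [4,5], [5,6]

giving chain groups C_0 ≅ Z^7, C_1 ≅ Z^9.

∂_1: C_1 → C_0 maps an edge to its endpoints' difference, ∂[p,q] = q − p. For instance
  ∂[4,5] = [5] − [4].
The resulting 7×9 matrix has rank 6, and its Smith normal form has invariant factors (1,1,1,1,1,1).

Now H_k = ker ∂_k / im ∂_{k+1}, so:

  H_1: rank ker ∂_1 − rank ∂_2 = (9 − 6) − 0 = 3, and there is no ∂_2, so H_1 ≅ Z^3.

H_1 = Z^3.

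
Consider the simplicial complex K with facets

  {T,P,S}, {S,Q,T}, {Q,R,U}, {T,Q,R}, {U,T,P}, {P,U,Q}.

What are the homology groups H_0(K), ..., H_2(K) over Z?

Take the total order P < Q < R < S < T < U on the vertex set. Then K (dimension 2) consists of the simplices:

  0-simplices (6): P, Q, R, S, T, U
  1-simplices (12): PQ, PS, PT, PU, QR, QS, QT, QU, RT, RU, ST, TU
  2-simplices (6): PQU, PST, PTU, QRT, QRU, QST

so the chain groups are C_0 ≅ Z^6, C_1 ≅ Z^12, C_2 ≅ Z^6.

The boundary map ∂_1: C_1 → C_0 maps an edge to its endpoints' difference, ∂[p,q] = q − p. For instance
  ∂ST = T − S.
The resulting 6×12 matrix has rank 5, and its Smith normal form has invariant factors (1,1,1,1,1).

The boundary map ∂_2: C_2 → C_1 acts by ∂[p,q,r] = [q,r] − [p,r] + [p,q]. For instance
  ∂QST = ST − QT + QS,
  ∂QRU = RU − QU + QR.
As a 12×6 matrix over Z this has rank 6, with invariant factors (1,1,1,1,1,1).

Now H_k = ker ∂_k / im ∂_{k+1}, so:

  H_0: rank C_0 − rank ∂_1 = 6 − 5 = 1, and the invariant factors of ∂_1 are all 1, so H_0 ≅ Z.
  H_1: rank ker ∂_1 − rank ∂_2 = (12 − 5) − 6 = 1, and the invariant factors of ∂_2 are all 1, so H_1 ≅ Z.
  H_2: rank ker ∂_2 − rank ∂_3 = (6 − 6) − 0 = 0, and there is no ∂_3, so H_2 ≅ 0.

H_0 ≅ Z,  H_1 ≅ Z,  H_2 = 0.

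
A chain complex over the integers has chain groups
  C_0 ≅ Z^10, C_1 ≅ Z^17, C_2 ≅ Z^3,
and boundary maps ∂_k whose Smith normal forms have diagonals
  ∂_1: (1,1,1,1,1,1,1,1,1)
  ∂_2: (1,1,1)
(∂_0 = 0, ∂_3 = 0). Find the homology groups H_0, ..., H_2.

H_0 = Z,  H_1 = Z^5,  H_2 = 0.

H_0: b_0 = 10 − 0 − 9 = 1; torsion from ∂_1 factors > 1: none. So H_0 = Z.
H_1: b_1 = 17 − 9 − 3 = 5; torsion from ∂_2 factors > 1: none. So H_1 = Z^5.
H_2: b_2 = 3 − 3 − 0 = 0; torsion from ∂_3 factors > 1: none. So H_2 = 0.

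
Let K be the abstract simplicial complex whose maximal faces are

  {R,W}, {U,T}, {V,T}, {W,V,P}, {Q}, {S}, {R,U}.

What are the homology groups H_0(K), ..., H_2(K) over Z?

H_0 ≅ Z^3,  H_1 ≅ Z,  H_2 = 0.

We work with the vertex ordering P < Q < R < S < T < U < V < W. The simplices of K, each written with vertices in increasing order, are:

  0-simplices (8): P, Q, R, S, T, U, V, W
  1-simplices (7): PV, PW, RU, RW, TU, TV, VW
  2-simplices (1): PVW

Hence C_0 ≅ Z^8, C_1 ≅ Z^7, C_2 ≅ Z^1.

Boundary ∂_1: C_1 → C_0 sends each edge [p,q] (with p < q) to q − p. For instance
  ∂PV = V − P.
This gives a 8×7 integer matrix of rank 5; reducing to Smith normal form yields diagonal entries (1,1,1,1,1).

The boundary map ∂_2: C_2 → C_1 acts by ∂[p,q,r] = [q,r] − [p,r] + [p,q]. For instance
  ∂PVW = VW − PW + PV.
The 7×1 boundary matrix has rank 1 and Smith normal form diag(1).

Now H_k = ker ∂_k / im ∂_{k+1}, so:

  H_0: rank C_0 − rank ∂_1 = 8 − 5 = 3, and the invariant factors of ∂_1 are all 1, so H_0 ≅ Z^3.
  H_1: rank ker ∂_1 − rank ∂_2 = (7 − 5) − 1 = 1, and the invariant factors of ∂_2 are all 1, so H_1 ≅ Z.
  H_2: rank ker ∂_2 − rank ∂_3 = (1 − 1) − 0 = 0, and there is no ∂_3, so H_2 ≅ 0.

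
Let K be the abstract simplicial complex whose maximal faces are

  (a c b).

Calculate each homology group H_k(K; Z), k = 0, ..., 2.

H_0 = Z,  H_1 = 0,  H_2 = 0.

Order the vertices as a < b < c. Listing each simplex with vertices in this order, K has dimension 2 with simplices:

  0-simplices (3): a, b, c
  1-simplices (3): ab, ac, bc
  2-simplices (1): abc

giving chain groups C_0 ≅ Z^3, C_1 ≅ Z^3, C_2 ≅ Z^1.

∂_1: C_1 → C_0 maps an edge to its endpoints' difference, ∂[p,q] = q − p. For instance
  ∂ab = b − a.
As a 3×3 matrix over Z this has rank 2, with invariant factors (1,1).

The boundary map ∂_2: C_2 → C_1 sends each 2-simplex [p,q,r] to [q,r] − [p,r] + [p,q]. For instance
  ∂abc = bc − ac + ab.
The 3×1 boundary matrix has rank 1 and Smith normal form diag(1).

Reading off H_k = ker ∂_k / im ∂_{k+1}:

  H_0: rank C_0 − rank ∂_1 = 3 − 2 = 1, and the invariant factors of ∂_1 are all 1, so H_0 = Z.
  H_1: rank ker ∂_1 − rank ∂_2 = (3 − 2) − 1 = 0, and the invariant factors of ∂_2 are all 1, so H_1 = 0.
  H_2: rank ker ∂_2 − rank ∂_3 = (1 − 1) − 0 = 0, and there is no ∂_3, so H_2 = 0.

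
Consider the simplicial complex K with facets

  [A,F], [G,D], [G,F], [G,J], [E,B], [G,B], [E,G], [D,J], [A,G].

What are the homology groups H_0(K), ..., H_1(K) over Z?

Order the vertices as A < B < D < E < F < G < J. Listing each simplex with vertices in this order, K has dimension 1 with simplices:

  0-simplices (7): A, B, D, E, F, G, J
  1-simplices (9): AF, AG, BE, BG, DG, DJ, EG, FG, GJ

giving chain groups C_0 ≅ Z^7, C_1 ≅ Z^9.

Boundary ∂_1: C_1 → C_0 sends each edge [p,q] (with p < q) to q − p. For instance
  ∂AF = F − A.
The 7×9 boundary matrix has rank 6 and Smith normal form diag(1,1,1,1,1,1).

Reading off H_k = ker ∂_k / im ∂_{k+1}:

  H_0: rank C_0 − rank ∂_1 = 7 − 6 = 1, and the invariant factors of ∂_1 are all 1, so H_0 ≅ Z.
  H_1: rank ker ∂_1 − rank ∂_2 = (9 − 6) − 0 = 3, and there is no ∂_2, so H_1 ≅ Z^3.

As a check, the Euler characteristic is 7 − 9 = -2, which agrees with 1 − 3 = -2.
(K is a triangulation of a wedge of 3 circles.)

H_0 ≅ Z,  H_1 ≅ Z^3.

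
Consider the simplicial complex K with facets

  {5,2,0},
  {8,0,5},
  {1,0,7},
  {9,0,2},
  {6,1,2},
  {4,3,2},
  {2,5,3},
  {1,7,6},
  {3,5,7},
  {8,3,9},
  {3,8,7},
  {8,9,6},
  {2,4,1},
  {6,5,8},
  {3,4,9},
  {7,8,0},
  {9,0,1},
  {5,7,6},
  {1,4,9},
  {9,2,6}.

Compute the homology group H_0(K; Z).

Order the vertices as 0 < 1 < 2 < 3 < 4 < 5 < 6 < 7 < 8 < 9. Listing each simplex with vertices in this order, K has dimension 2 with simplices:

  0-simplices (10): [0], [1], [2], [3], [4], [5], [6], [7], [8], [9]
  1-simplices (30): (30 of them)
  2-simplices (20): (20 of them)

giving chain groups C_0 ≅ Z^10, C_1 ≅ Z^30, C_2 ≅ Z^20.

The boundary map ∂_1: C_1 → C_0 maps an edge to its endpoints' difference, ∂[p,q] = q − p. For instance
  ∂[2,6] = [6] − [2].
The resulting 10×30 matrix has rank 9, and its Smith normal form has invariant factors (1,1,1,1,1,1,1,1,1).

Boundary ∂_2: C_2 → C_1 maps a triangle to the signed sum of its edges. For instance
  ∂[5,6,8] = [6,8] − [5,8] + [5,6],
  ∂[0,7,8] = [7,8] − [0,8] + [0,7].
This gives a 30×20 integer matrix of rank 20; reducing to Smith normal form yields diagonal entries (1,1,1,1,1,1,1,1,1,1,1,1,1,1,1,1,1,1,1,2).

From H_k ≅ ker(∂_k) / im(∂_{k+1}) we obtain:

  H_0: rank C_0 − rank ∂_1 = 10 − 9 = 1, and the invariant factors of ∂_1 are all 1, so H_0 ≅ Z.

H_0 ≅ Z.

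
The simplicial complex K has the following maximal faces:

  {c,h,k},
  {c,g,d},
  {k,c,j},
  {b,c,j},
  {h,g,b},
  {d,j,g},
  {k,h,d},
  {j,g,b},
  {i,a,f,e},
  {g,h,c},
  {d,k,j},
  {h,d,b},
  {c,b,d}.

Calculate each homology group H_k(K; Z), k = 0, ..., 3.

H_0 = Z^2,  H_1 = Z/2,  H_2 = 0,  H_3 = 0.

We work with the vertex ordering a < b < c < d < e < f < g < h < i < j < k. The simplices of K, each written with vertices in increasing order, are:

  0-simplices (11): a, b, c, d, e, f, g, h, i, j, k
  1-simplices (24): ae, af, ai, bc, bd, bg, bh, bj, cd, cg, ch, cj, ck, dg, dh, dj, dk, ef, ei, fi, gh, gj, hk, jk
  2-simplices (16): aef, aei, afi, bcd, bcj, bdh, bgh, bgj, cdg, cgh, chk, cjk, dgj, dhk, djk, efi
  3-simplices (1): aefi

giving chain groups C_0 ≅ Z^11, C_1 ≅ Z^24, C_2 ≅ Z^16, C_3 ≅ Z^1.

∂_1: C_1 → C_0 maps an edge to its endpoints' difference, ∂[p,q] = q − p.
This gives a 11×24 integer matrix of rank 9; reducing to Smith normal form yields diagonal entries (1,1,1,1,1,1,1,1,1).

∂_2: C_2 → C_1 sends each 2-simplex [p,q,r] to [q,r] − [p,r] + [p,q]. For instance
  ∂djk = jk − dk + dj,
  ∂cjk = jk − ck + cj.
As a 24×16 matrix over Z this has rank 15, with invariant factors (1,1,1,1,1,1,1,1,1,1,1,1,1,1,2).

The boundary map ∂_3: C_3 → C_2 sends each 3-simplex σ to the alternating sum Σ_i (−1)^i (σ with its i-th vertex removed). For instance
  ∂aefi = efi − afi + aei − aef.
This gives a 16×1 integer matrix of rank 1; reducing to Smith normal form yields diagonal entries (1).

Reading off H_k = ker ∂_k / im ∂_{k+1}:

  H_0: rank C_0 − rank ∂_1 = 11 − 9 = 2, and the invariant factors of ∂_1 are all 1, so H_0 = Z^2.
  H_1: rank ker ∂_1 − rank ∂_2 = (24 − 9) − 15 = 0, and ∂_2 has invariant factor 2 > 1, so H_1 = Z/2.
  H_2: rank ker ∂_2 − rank ∂_3 = (16 − 15) − 1 = 0, and the invariant factors of ∂_3 are all 1, so H_2 = 0.
  H_3: rank ker ∂_3 − rank ∂_4 = (1 − 1) − 0 = 0, and there is no ∂_4, so H_3 = 0.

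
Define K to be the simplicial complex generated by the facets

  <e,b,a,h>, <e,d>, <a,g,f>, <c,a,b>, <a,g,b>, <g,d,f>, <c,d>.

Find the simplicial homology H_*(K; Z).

Order the vertices as a < b < c < d < e < f < g < h. Listing each simplex with vertices in this order, K has dimension 3 with simplices:

  0-simplices (8): a, b, c, d, e, f, g, h
  1-simplices (16): ab, ac, ae, af, ag, ah, bc, be, bg, bh, cd, de, df, dg, eh, fg
  2-simplices (8): abc, abe, abg, abh, aeh, afg, beh, dfg
  3-simplices (1): abeh

so the chain groups are C_0 ≅ Z^8, C_1 ≅ Z^16, C_2 ≅ Z^8, C_3 ≅ Z^1.

The boundary map ∂_1: C_1 → C_0 maps an edge to its endpoints' difference, ∂[p,q] = q − p. For instance
  ∂ab = b − a.
The 8×16 boundary matrix has rank 7 and Smith normal form diag(1,1,1,1,1,1,1).

The boundary map ∂_2: C_2 → C_1 acts by ∂[p,q,r] = [q,r] − [p,r] + [p,q]. For instance
  ∂abc = bc − ac + ab,
  ∂abh = bh − ah + ab.
This gives a 16×8 integer matrix of rank 7; reducing to Smith normal form yields diagonal entries (1,1,1,1,1,1,1).

The boundary map ∂_3: C_3 → C_2 sends each 3-simplex σ to the alternating sum Σ_i (−1)^i (σ with its i-th vertex removed). For instance
  ∂abeh = beh − aeh + abh − abe.
The resulting 8×1 matrix has rank 1, and its Smith normal form has invariant factors (1).

Now H_k = ker ∂_k / im ∂_{k+1}, so:

  H_0: rank C_0 − rank ∂_1 = 8 − 7 = 1, and the invariant factors of ∂_1 are all 1, so H_0 = Z.
  H_1: rank ker ∂_1 − rank ∂_2 = (16 − 7) − 7 = 2, and the invariant factors of ∂_2 are all 1, so H_1 = Z^2.
  H_2: rank ker ∂_2 − rank ∂_3 = (8 − 7) − 1 = 0, and the invariant factors of ∂_3 are all 1, so H_2 = 0.
  H_3: rank ker ∂_3 − rank ∂_4 = (1 − 1) − 0 = 0, and there is no ∂_4, so H_3 = 0.

H_0 ≅ Z,  H_1 ≅ Z^2,  H_2 = 0,  H_3 = 0.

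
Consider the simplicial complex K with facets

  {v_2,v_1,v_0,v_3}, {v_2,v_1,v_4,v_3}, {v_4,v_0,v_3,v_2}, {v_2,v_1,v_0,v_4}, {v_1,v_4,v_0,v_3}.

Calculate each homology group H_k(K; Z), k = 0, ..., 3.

H_0 ≅ Z,  H_1 = 0,  H_2 = 0,  H_3 ≅ Z.

Order the vertices as v_0 < v_1 < v_2 < v_3 < v_4. Listing each simplex with vertices in this order, K has dimension 3 with simplices:

  0-simplices (5): [v_0], [v_1], [v_2], [v_3], [v_4]
  1-simplices (10): [v_0,v_1], [v_0,v_2], [v_0,v_3], [v_0,v_4], [v_1,v_2], [v_1,v_3], [v_1,v_4], [v_2,v_3], [v_2,v_4], [v_3,v_4]
  2-simplices (10): [v_0,v_1,v_2], [v_0,v_1,v_3], [v_0,v_1,v_4], [v_0,v_2,v_3], [v_0,v_2,v_4], [v_0,v_3,v_4], [v_1,v_2,v_3], [v_1,v_2,v_4], [v_1,v_3,v_4], [v_2,v_3,v_4]
  3-simplices (5): [v_0,v_1,v_2,v_3], [v_0,v_1,v_2,v_4], [v_0,v_1,v_3,v_4], [v_0,v_2,v_3,v_4], [v_1,v_2,v_3,v_4]

so the chain groups are C_0 ≅ Z^5, C_1 ≅ Z^10, C_2 ≅ Z^10, C_3 ≅ Z^5.

Boundary ∂_1: C_1 → C_0 maps an edge to its endpoints' difference, ∂[p,q] = q − p. For instance
  ∂[v_1,v_4] = [v_4] − [v_1].
This gives a 5×10 integer matrix of rank 4; reducing to Smith normal form yields diagonal entries (1,1,1,1).

The boundary map ∂_2: C_2 → C_1 acts by ∂[p,q,r] = [q,r] − [p,r] + [p,q]. For instance
  ∂[v_0,v_1,v_3] = [v_1,v_3] − [v_0,v_3] + [v_0,v_1],
  ∂[v_0,v_1,v_2] = [v_1,v_2] − [v_0,v_2] + [v_0,v_1].
The 10×10 boundary matrix has rank 6 and Smith normal form diag(1,1,1,1,1,1).

∂_3: C_3 → C_2 sends each 3-simplex σ to the alternating sum Σ_i (−1)^i (σ with its i-th vertex removed). For instance
  ∂[v_0,v_1,v_2,v_4] = [v_1,v_2,v_4] − [v_0,v_2,v_4] + [v_0,v_1,v_4] − [v_0,v_1,v_2],
  ∂[v_0,v_2,v_3,v_4] = [v_2,v_3,v_4] − [v_0,v_3,v_4] + [v_0,v_2,v_4] − [v_0,v_2,v_3].
This gives a 10×5 integer matrix of rank 4; reducing to Smith normal form yields diagonal entries (1,1,1,1).

Computing H_k = (kernel of ∂_k) / (image of ∂_{k+1}):

  H_0: rank C_0 − rank ∂_1 = 5 − 4 = 1, and the invariant factors of ∂_1 are all 1, so H_0 ≅ Z.
  H_1: rank ker ∂_1 − rank ∂_2 = (10 − 4) − 6 = 0, and the invariant factors of ∂_2 are all 1, so H_1 ≅ 0.
  H_2: rank ker ∂_2 − rank ∂_3 = (10 − 6) − 4 = 0, and the invariant factors of ∂_3 are all 1, so H_2 ≅ 0.
  H_3: rank ker ∂_3 − rank ∂_4 = (5 − 4) − 0 = 1, and there is no ∂_4, so H_3 ≅ Z.

As a check, the Euler characteristic is 5 − 10 + 10 − 5 = 0, which agrees with 1 − 0 + 0 − 1 = 0.
(K is a triangulation of the 3-sphere S^3.)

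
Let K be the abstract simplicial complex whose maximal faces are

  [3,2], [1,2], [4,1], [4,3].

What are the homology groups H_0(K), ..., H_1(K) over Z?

H_0 ≅ Z,  H_1 ≅ Z.

We work with the vertex ordering 1 < 2 < 3 < 4. The simplices of K, each written with vertices in increasing order, are:

  0-simplices (4): [1], [2], [3], [4]
  1-simplices (4): [1,2], [1,4], [2,3], [3,4]

giving chain groups C_0 ≅ Z^4, C_1 ≅ Z^4.

Boundary ∂_1: C_1 → C_0 is given by ∂[p,q] = [q] − [p]. For instance
  ∂[2,3] = [3] − [2].
This gives a 4×4 integer matrix of rank 3; reducing to Smith normal form yields diagonal entries (1,1,1).

Reading off H_k = ker ∂_k / im ∂_{k+1}:

  H_0: rank C_0 − rank ∂_1 = 4 − 3 = 1, and the invariant factors of ∂_1 are all 1, so H_0 = Z.
  H_1: rank ker ∂_1 − rank ∂_2 = (4 − 3) − 0 = 1, and there is no ∂_2, so H_1 = Z.

(K is a triangulation of the circle S^1.)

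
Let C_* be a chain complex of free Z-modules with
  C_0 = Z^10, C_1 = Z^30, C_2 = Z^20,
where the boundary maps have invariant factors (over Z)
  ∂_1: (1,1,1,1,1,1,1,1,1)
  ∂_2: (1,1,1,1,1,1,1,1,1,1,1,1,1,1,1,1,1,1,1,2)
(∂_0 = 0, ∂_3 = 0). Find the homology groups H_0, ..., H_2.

H_0: b_0 = 10 − 0 − 9 = 1; torsion from ∂_1 factors > 1: none. So H_0 ≅ Z.
H_1: b_1 = 30 − 9 − 20 = 1; torsion from ∂_2 factors > 1: [2]. So H_1 ≅ Z ⊕ Z/2Z.
H_2: b_2 = 20 − 20 − 0 = 0; torsion from ∂_3 factors > 1: none. So H_2 ≅ 0.

H_0 ≅ Z,  H_1 ≅ Z ⊕ Z/2Z,  H_2 = 0.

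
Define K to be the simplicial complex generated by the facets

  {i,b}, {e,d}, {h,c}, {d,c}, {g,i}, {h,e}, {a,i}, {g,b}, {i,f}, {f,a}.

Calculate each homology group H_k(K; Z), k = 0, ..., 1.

Fix the vertex order a < b < c < d < e < f < g < h < i and write every simplex with vertices in increasing order. Then dim K = 1 and the simplices of K are:

  0-simplices (9): a, b, c, d, e, f, g, h, i
  1-simplices (10): af, ai, bg, bi, cd, ch, de, eh, fi, gi

giving chain groups C_0 ≅ Z^9, C_1 ≅ Z^10.

Boundary ∂_1: C_1 → C_0 maps an edge to its endpoints' difference, ∂[p,q] = q − p. For instance
  ∂af = f − a.
The resulting 9×10 matrix has rank 7, and its Smith normal form has invariant factors (1,1,1,1,1,1,1).

Now H_k = ker ∂_k / im ∂_{k+1}, so:

  H_0: rank C_0 − rank ∂_1 = 9 − 7 = 2, and the invariant factors of ∂_1 are all 1, so H_0 = Z^2.
  H_1: rank ker ∂_1 − rank ∂_2 = (10 − 7) − 0 = 3, and there is no ∂_2, so H_1 = Z^3.

As a check, the Euler characteristic is 9 − 10 = -1, which agrees with 2 − 3 = -1.
(K is a triangulation of the disjoint union of a wedge of 2 circles and the circle S^1.)

H_0 = Z^2,  H_1 = Z^3.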